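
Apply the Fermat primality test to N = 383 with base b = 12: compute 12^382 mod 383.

12^1 ≡ 12 (mod 383)
12^2 ≡ 12^2 = 144 ≡ 144 (mod 383)
12^4 ≡ 144^2 = 20736 ≡ 54 (mod 383)
12^8 ≡ 54^2 = 2916 ≡ 235 (mod 383)
12^16 ≡ 235^2 = 55225 ≡ 73 (mod 383)
12^32 ≡ 73^2 = 5329 ≡ 350 (mod 383)
12^64 ≡ 350^2 = 122500 ≡ 323 (mod 383)
12^128 ≡ 323^2 = 104329 ≡ 153 (mod 383)
12^256 ≡ 153^2 = 23409 ≡ 46 (mod 383)
382 = 256 + 64 + 32 + 16 + 8 + 4 + 2 in binary powers of 2.
So 12^382 ≡ 46 · 323 · 350 · 73 · 235 · 54 · 144 ≡ 1 (mod 383).
Since the result is 1, base 12 gives no evidence that 383 is composite.

1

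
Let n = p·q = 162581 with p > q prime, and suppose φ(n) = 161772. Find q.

φ(n) = (p−1)(q−1) = n − (p+q) + 1, so p + q = 162581 − 161772 + 1 = 810.
p and q are the roots of t² − 810t + 162581 = 0.
Discriminant: 810² − 4·162581 = 656100 − 650324 = 5776; √5776 = 76.
q = (810 − 76)/2 = 367, p = (810 + 76)/2 = 443.
Check: 367 · 443 = 162581.

367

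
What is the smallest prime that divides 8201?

59

8201 is odd.
Digit sum 11, not divisible by 3.
Ends in 1: not divisible by 5.
7: 8201 = 7·1171 + 4
11: 8201 = 11·745 + 6
13: 8201 = 13·630 + 11
17: 8201 = 17·482 + 7
19: 8201 = 19·431 + 12
23: 8201 = 23·356 + 13
29: 8201 = 29·282 + 23
31: 8201 = 31·264 + 17
37: 8201 = 37·221 + 24
41: 8201 = 41·200 + 1
43: 8201 = 43·190 + 31
47: 8201 = 47·174 + 23
53: 8201 = 53·154 + 39
59: 8201 = 59·139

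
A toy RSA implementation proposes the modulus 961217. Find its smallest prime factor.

31

961217 is odd.
Digit sum 26, not divisible by 3.
Ends in 7: not divisible by 5.
7: 961217 = 7·137316 + 5
11: 961217 = 11·87383 + 4
13: 961217 = 13·73939 + 10
17: 961217 = 17·56542 + 3
19: 961217 = 19·50590 + 7
23: 961217 = 23·41792 + 1
29: 961217 = 29·33145 + 12
31: 961217 = 31·31007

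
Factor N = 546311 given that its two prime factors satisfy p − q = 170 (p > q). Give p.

829

Since p = q + 170, we have 546311 = q(q + 170), so q² + 170q − 546311 = 0.
Discriminant: 170² + 4·546311 = 28900 + 2185244 = 2214144; √2214144 = 1488.
q = (−170 + 1488)/2 = 659, and p = q + 170 = 829.
Check: 659 · 829 = 546311.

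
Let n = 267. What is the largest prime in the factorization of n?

267 = 3 · 89
89 is prime.
So 267 = 3 · 89; the largest prime factor is 89.

89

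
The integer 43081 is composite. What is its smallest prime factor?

43081 is odd.
Digit sum 16, not divisible by 3.
Ends in 1: not divisible by 5.
7: 43081 = 7·6154 + 3
11: 43081 = 11·3916 + 5
13: 43081 = 13·3313 + 12
17: 43081 = 17·2534 + 3
19: 43081 = 19·2267 + 8
23: 43081 = 23·1873 + 2
29: 43081 = 29·1485 + 16
31: 43081 = 31·1389 + 22
37: 43081 = 37·1164 + 13
41: 43081 = 41·1050 + 31
43: 43081 = 43·1001 + 38
47: 43081 = 47·916 + 29
53: 43081 = 53·812 + 45
59: 43081 = 59·730 + 11
61: 43081 = 61·706 + 15
67: 43081 = 67·643

67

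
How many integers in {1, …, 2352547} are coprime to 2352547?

Factor: 2352547 = 109 · 113 · 191.
φ(2352547) = (109−1) · (113−1) · (191−1) = 108 · 112 · 190 = 2298240.

2298240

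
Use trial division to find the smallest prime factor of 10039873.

79

10039873 is odd.
Digit sum 31, not divisible by 3.
Ends in 3: not divisible by 5.
7: 10039873 = 7·1434267 + 4
11: 10039873 = 11·912715 + 8
13: 10039873 = 13·772297 + 12
17: 10039873 = 17·590580 + 13
19: 10039873 = 19·528414 + 7
23: 10039873 = 23·436516 + 5
29: 10039873 = 29·346202 + 15
31: 10039873 = 31·323866 + 27
37: 10039873 = 37·271347 + 34
41: 10039873 = 41·244874 + 39
43: 10039873 = 43·233485 + 18
47: 10039873 = 47·213614 + 15
53: 10039873 = 53·189431 + 30
59: 10039873 = 59·170167 + 20
61: 10039873 = 61·164588 + 5
67: 10039873 = 67·149848 + 57
71: 10039873 = 71·141406 + 47
73: 10039873 = 73·137532 + 37
79: 10039873 = 79·127087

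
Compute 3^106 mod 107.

1

3^1 ≡ 3 (mod 107)
3^2 ≡ 3^2 = 9 ≡ 9 (mod 107)
3^4 ≡ 9^2 = 81 ≡ 81 (mod 107)
3^8 ≡ 81^2 = 6561 ≡ 34 (mod 107)
3^16 ≡ 34^2 = 1156 ≡ 86 (mod 107)
3^32 ≡ 86^2 = 7396 ≡ 13 (mod 107)
3^64 ≡ 13^2 = 169 ≡ 62 (mod 107)
106 = 64 + 32 + 8 + 2 in binary powers of 2.
So 3^106 ≡ 62 · 13 · 34 · 9 ≡ 1 (mod 107).
Since the result is 1, base 3 gives no evidence that 107 is composite.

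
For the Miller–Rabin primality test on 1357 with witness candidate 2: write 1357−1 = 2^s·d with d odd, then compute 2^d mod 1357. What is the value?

1357 − 1 = 1356 = 2^2 · 339, so d = 339.
2^1 ≡ 2 (mod 1357)
2^2 ≡ 2^2 = 4 ≡ 4 (mod 1357)
2^4 ≡ 4^2 = 16 ≡ 16 (mod 1357)
2^8 ≡ 16^2 = 256 ≡ 256 (mod 1357)
2^16 ≡ 256^2 = 65536 ≡ 400 (mod 1357)
2^32 ≡ 400^2 = 160000 ≡ 1231 (mod 1357)
2^64 ≡ 1231^2 = 1515361 ≡ 949 (mod 1357)
2^128 ≡ 949^2 = 900601 ≡ 910 (mod 1357)
2^256 ≡ 910^2 = 828100 ≡ 330 (mod 1357)
339 = 256 + 64 + 16 + 2 + 1 in binary powers of 2.
So 2^339 ≡ 330 · 949 · 400 · 4 · 2 ≡ 857 (mod 1357).
Squaring chain: 857 → 312; never reaches −1, so base 2 is a Miller–Rabin witness that 1357 is composite.

857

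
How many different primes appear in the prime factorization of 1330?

4

1330 = 2 · 665
665 = 5 · 133
133 = 7 · 19
1330 = 2 · 5 · 7 · 19, which has 4 distinct prime factors.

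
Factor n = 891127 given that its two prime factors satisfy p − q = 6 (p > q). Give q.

941

Since p = q + 6, we have 891127 = q(q + 6), so q² + 6q − 891127 = 0.
Discriminant: 6² + 4·891127 = 36 + 3564508 = 3564544; √3564544 = 1888.
q = (−6 + 1888)/2 = 941, and p = q + 6 = 947.
Check: 941 · 947 = 891127.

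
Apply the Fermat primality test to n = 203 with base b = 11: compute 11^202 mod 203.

67

11^1 ≡ 11 (mod 203)
11^2 ≡ 11^2 = 121 ≡ 121 (mod 203)
11^4 ≡ 121^2 = 14641 ≡ 25 (mod 203)
11^8 ≡ 25^2 = 625 ≡ 16 (mod 203)
11^16 ≡ 16^2 = 256 ≡ 53 (mod 203)
11^32 ≡ 53^2 = 2809 ≡ 170 (mod 203)
11^64 ≡ 170^2 = 28900 ≡ 74 (mod 203)
11^128 ≡ 74^2 = 5476 ≡ 198 (mod 203)
202 = 128 + 64 + 8 + 2 in binary powers of 2.
So 11^202 ≡ 198 · 74 · 16 · 121 ≡ 67 (mod 203).
Since 67 ≠ 1, base 11 is a Fermat witness: 203 is composite.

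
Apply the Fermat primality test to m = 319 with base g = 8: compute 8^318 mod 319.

236

8^1 ≡ 8 (mod 319)
8^2 ≡ 8^2 = 64 ≡ 64 (mod 319)
8^4 ≡ 64^2 = 4096 ≡ 268 (mod 319)
8^8 ≡ 268^2 = 71824 ≡ 49 (mod 319)
8^16 ≡ 49^2 = 2401 ≡ 168 (mod 319)
8^32 ≡ 168^2 = 28224 ≡ 152 (mod 319)
8^64 ≡ 152^2 = 23104 ≡ 136 (mod 319)
8^128 ≡ 136^2 = 18496 ≡ 313 (mod 319)
8^256 ≡ 313^2 = 97969 ≡ 36 (mod 319)
318 = 256 + 32 + 16 + 8 + 4 + 2 in binary powers of 2.
So 8^318 ≡ 36 · 152 · 168 · 49 · 268 · 64 ≡ 236 (mod 319).
Since 236 ≠ 1, base 8 is a Fermat witness: 319 is composite.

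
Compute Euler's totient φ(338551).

320760

Factor: 338551 = 31 · 67 · 163.
φ(338551) = (31−1) · (67−1) · (163−1) = 30 · 66 · 162 = 320760.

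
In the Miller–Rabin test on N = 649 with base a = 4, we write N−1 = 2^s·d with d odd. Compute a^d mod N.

26

649 − 1 = 648 = 2^3 · 81, so d = 81.
4^1 ≡ 4 (mod 649)
4^2 ≡ 4^2 = 16 ≡ 16 (mod 649)
4^4 ≡ 16^2 = 256 ≡ 256 (mod 649)
4^8 ≡ 256^2 = 65536 ≡ 636 (mod 649)
4^16 ≡ 636^2 = 404496 ≡ 169 (mod 649)
4^32 ≡ 169^2 = 28561 ≡ 5 (mod 649)
4^64 ≡ 5^2 = 25 ≡ 25 (mod 649)
81 = 64 + 16 + 1 in binary powers of 2.
So 4^81 ≡ 25 · 169 · 4 ≡ 26 (mod 649).
Squaring chain: 26 → 27 → 80; never reaches −1, so base 4 is a Miller–Rabin witness that 649 is composite.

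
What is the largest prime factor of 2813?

97

2813 = 29 · 97
97 is prime.
So 2813 = 29 · 97; the largest prime factor is 97.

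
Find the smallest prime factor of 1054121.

29

1054121 is odd.
Digit sum 14, not divisible by 3.
Ends in 1: not divisible by 5.
7: 1054121 = 7·150588 + 5
11: 1054121 = 11·95829 + 2
13: 1054121 = 13·81086 + 3
17: 1054121 = 17·62007 + 2
19: 1054121 = 19·55480 + 1
23: 1054121 = 23·45831 + 8
29: 1054121 = 29·36349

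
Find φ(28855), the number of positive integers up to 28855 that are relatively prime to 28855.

22176

Factor: 28855 = 5 · 29 · 199.
φ(28855) = (5−1) · (29−1) · (199−1) = 4 · 28 · 198 = 22176.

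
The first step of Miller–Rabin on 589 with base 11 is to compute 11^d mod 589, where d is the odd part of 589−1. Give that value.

589 − 1 = 588 = 2^2 · 147, so d = 147.
11^1 ≡ 11 (mod 589)
11^2 ≡ 11^2 = 121 ≡ 121 (mod 589)
11^4 ≡ 121^2 = 14641 ≡ 505 (mod 589)
11^8 ≡ 505^2 = 255025 ≡ 577 (mod 589)
11^16 ≡ 577^2 = 332929 ≡ 144 (mod 589)
11^32 ≡ 144^2 = 20736 ≡ 121 (mod 589)
11^64 ≡ 121^2 = 14641 ≡ 505 (mod 589)
11^128 ≡ 505^2 = 255025 ≡ 577 (mod 589)
147 = 128 + 16 + 2 + 1 in binary powers of 2.
So 11^147 ≡ 577 · 144 · 121 · 11 ≡ 77 (mod 589).
Squaring chain: 77 → 39; never reaches −1, so base 11 is a Miller–Rabin witness that 589 is composite.

77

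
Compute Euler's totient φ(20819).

Factor: 20819 = 109 · 191.
φ(20819) = (109−1) · (191−1) = 108 · 190 = 20520.

20520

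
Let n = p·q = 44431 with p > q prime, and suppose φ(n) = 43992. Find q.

φ(n) = (p−1)(q−1) = n − (p+q) + 1, so p + q = 44431 − 43992 + 1 = 440.
p and q are the roots of t² − 440t + 44431 = 0.
Discriminant: 440² − 4·44431 = 193600 − 177724 = 15876; √15876 = 126.
q = (440 − 126)/2 = 157, p = (440 + 126)/2 = 283.
Check: 157 · 283 = 44431.

157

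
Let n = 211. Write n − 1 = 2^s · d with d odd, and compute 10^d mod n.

210

211 − 1 = 210 = 2^1 · 105, so d = 105.
10^1 ≡ 10 (mod 211)
10^2 ≡ 10^2 = 100 ≡ 100 (mod 211)
10^4 ≡ 100^2 = 10000 ≡ 83 (mod 211)
10^8 ≡ 83^2 = 6889 ≡ 137 (mod 211)
10^16 ≡ 137^2 = 18769 ≡ 201 (mod 211)
10^32 ≡ 201^2 = 40401 ≡ 100 (mod 211)
10^64 ≡ 100^2 = 10000 ≡ 83 (mod 211)
105 = 64 + 32 + 8 + 1 in binary powers of 2.
So 10^105 ≡ 83 · 100 · 137 · 10 ≡ 210 (mod 211).
Since 10^d ≡ 210 (mod 211), base 10 does not prove 211 composite.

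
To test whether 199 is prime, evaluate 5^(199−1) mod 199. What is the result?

1

5^1 ≡ 5 (mod 199)
5^2 ≡ 5^2 = 25 ≡ 25 (mod 199)
5^4 ≡ 25^2 = 625 ≡ 28 (mod 199)
5^8 ≡ 28^2 = 784 ≡ 187 (mod 199)
5^16 ≡ 187^2 = 34969 ≡ 144 (mod 199)
5^32 ≡ 144^2 = 20736 ≡ 40 (mod 199)
5^64 ≡ 40^2 = 1600 ≡ 8 (mod 199)
5^128 ≡ 8^2 = 64 ≡ 64 (mod 199)
198 = 128 + 64 + 4 + 2 in binary powers of 2.
So 5^198 ≡ 64 · 8 · 28 · 25 ≡ 1 (mod 199).
Since the result is 1, base 5 gives no evidence that 199 is composite.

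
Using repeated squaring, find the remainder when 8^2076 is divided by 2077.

8^1 ≡ 8 (mod 2077)
8^2 ≡ 8^2 = 64 ≡ 64 (mod 2077)
8^4 ≡ 64^2 = 4096 ≡ 2019 (mod 2077)
8^8 ≡ 2019^2 = 4076361 ≡ 1287 (mod 2077)
8^16 ≡ 1287^2 = 1656369 ≡ 1000 (mod 2077)
8^32 ≡ 1000^2 = 1000000 ≡ 963 (mod 2077)
8^64 ≡ 963^2 = 927369 ≡ 1027 (mod 2077)
8^128 ≡ 1027^2 = 1054729 ≡ 1690 (mod 2077)
8^256 ≡ 1690^2 = 2856100 ≡ 225 (mod 2077)
8^512 ≡ 225^2 = 50625 ≡ 777 (mod 2077)
8^1024 ≡ 777^2 = 603729 ≡ 1399 (mod 2077)
8^2048 ≡ 1399^2 = 1957201 ≡ 667 (mod 2077)
2076 = 2048 + 16 + 8 + 4 in binary powers of 2.
So 8^2076 ≡ 667 · 1000 · 1287 · 2019 ≡ 349 (mod 2077).
Since 349 ≠ 1, base 8 is a Fermat witness: 2077 is composite.

349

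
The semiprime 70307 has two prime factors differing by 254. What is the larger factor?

421

Since p = q + 254, we have 70307 = q(q + 254), so q² + 254q − 70307 = 0.
Discriminant: 254² + 4·70307 = 64516 + 281228 = 345744; √345744 = 588.
q = (−254 + 588)/2 = 167, and p = q + 254 = 421.
Check: 167 · 421 = 70307.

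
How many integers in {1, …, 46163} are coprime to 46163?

41184

Factor: 46163 = 13 · 53 · 67.
φ(46163) = (13−1) · (53−1) · (67−1) = 12 · 52 · 66 = 41184.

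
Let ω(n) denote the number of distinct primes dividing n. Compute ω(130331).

130331 = 47^2 · 59
130331 = 47^2 · 59, which has 2 distinct prime factors.

2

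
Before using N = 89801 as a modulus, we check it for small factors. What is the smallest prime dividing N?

89

89801 is odd.
Digit sum 26, not divisible by 3.
Ends in 1: not divisible by 5.
7: 89801 = 7·12828 + 5
11: 89801 = 11·8163 + 8
13: 89801 = 13·6907 + 10
17: 89801 = 17·5282 + 7
19: 89801 = 19·4726 + 7
23: 89801 = 23·3904 + 9
29: 89801 = 29·3096 + 17
31: 89801 = 31·2896 + 25
37: 89801 = 37·2427 + 2
41: 89801 = 41·2190 + 11
43: 89801 = 43·2088 + 17
47: 89801 = 47·1910 + 31
53: 89801 = 53·1694 + 19
59: 89801 = 59·1522 + 3
61: 89801 = 61·1472 + 9
67: 89801 = 67·1340 + 21
71: 89801 = 71·1264 + 57
73: 89801 = 73·1230 + 11
79: 89801 = 79·1136 + 57
83: 89801 = 83·1081 + 78
89: 89801 = 89·1009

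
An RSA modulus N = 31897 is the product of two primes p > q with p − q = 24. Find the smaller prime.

Since p = q + 24, we have 31897 = q(q + 24), so q² + 24q − 31897 = 0.
Discriminant: 24² + 4·31897 = 576 + 127588 = 128164; √128164 = 358.
q = (−24 + 358)/2 = 167, and p = q + 24 = 191.
Check: 167 · 191 = 31897.

167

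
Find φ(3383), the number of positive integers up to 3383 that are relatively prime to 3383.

Factor: 3383 = 17 · 199.
φ(3383) = (17−1) · (199−1) = 16 · 198 = 3168.

3168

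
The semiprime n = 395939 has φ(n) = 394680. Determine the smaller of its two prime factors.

φ(n) = (p−1)(q−1) = n − (p+q) + 1, so p + q = 395939 − 394680 + 1 = 1260.
p and q are the roots of t² − 1260t + 395939 = 0.
Discriminant: 1260² − 4·395939 = 1587600 − 1583756 = 3844; √3844 = 62.
q = (1260 − 62)/2 = 599, p = (1260 + 62)/2 = 661.
Check: 599 · 661 = 395939.

599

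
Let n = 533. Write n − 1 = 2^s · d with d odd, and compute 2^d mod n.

533 − 1 = 532 = 2^2 · 133, so d = 133.
2^1 ≡ 2 (mod 533)
2^2 ≡ 2^2 = 4 ≡ 4 (mod 533)
2^4 ≡ 4^2 = 16 ≡ 16 (mod 533)
2^8 ≡ 16^2 = 256 ≡ 256 (mod 533)
2^16 ≡ 256^2 = 65536 ≡ 510 (mod 533)
2^32 ≡ 510^2 = 260100 ≡ 529 (mod 533)
2^64 ≡ 529^2 = 279841 ≡ 16 (mod 533)
2^128 ≡ 16^2 = 256 ≡ 256 (mod 533)
133 = 128 + 4 + 1 in binary powers of 2.
So 2^133 ≡ 256 · 16 · 2 ≡ 197 (mod 533).
Squaring chain: 197 → 433; never reaches −1, so base 2 is a Miller–Rabin witness that 533 is composite.

197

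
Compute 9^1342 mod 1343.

9^1 ≡ 9 (mod 1343)
9^2 ≡ 9^2 = 81 ≡ 81 (mod 1343)
9^4 ≡ 81^2 = 6561 ≡ 1189 (mod 1343)
9^8 ≡ 1189^2 = 1413721 ≡ 885 (mod 1343)
9^16 ≡ 885^2 = 783225 ≡ 256 (mod 1343)
9^32 ≡ 256^2 = 65536 ≡ 1072 (mod 1343)
9^64 ≡ 1072^2 = 1149184 ≡ 919 (mod 1343)
9^128 ≡ 919^2 = 844561 ≡ 1157 (mod 1343)
9^256 ≡ 1157^2 = 1338649 ≡ 1021 (mod 1343)
9^512 ≡ 1021^2 = 1042441 ≡ 273 (mod 1343)
9^1024 ≡ 273^2 = 74529 ≡ 664 (mod 1343)
1342 = 1024 + 256 + 32 + 16 + 8 + 4 + 2 in binary powers of 2.
So 9^1342 ≡ 664 · 1021 · 1072 · 256 · 885 · 1189 · 81 ≡ 888 (mod 1343).
Since 888 ≠ 1, base 9 is a Fermat witness: 1343 is composite.

888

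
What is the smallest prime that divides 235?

5

235 is odd.
Digit sum 10, not divisible by 3.
Ends in 5: divisible by 5.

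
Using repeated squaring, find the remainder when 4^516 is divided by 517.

147

4^1 ≡ 4 (mod 517)
4^2 ≡ 4^2 = 16 ≡ 16 (mod 517)
4^4 ≡ 16^2 = 256 ≡ 256 (mod 517)
4^8 ≡ 256^2 = 65536 ≡ 394 (mod 517)
4^16 ≡ 394^2 = 155236 ≡ 136 (mod 517)
4^32 ≡ 136^2 = 18496 ≡ 401 (mod 517)
4^64 ≡ 401^2 = 160801 ≡ 14 (mod 517)
4^128 ≡ 14^2 = 196 ≡ 196 (mod 517)
4^256 ≡ 196^2 = 38416 ≡ 158 (mod 517)
4^512 ≡ 158^2 = 24964 ≡ 148 (mod 517)
516 = 512 + 4 in binary powers of 2.
So 4^516 ≡ 148 · 256 ≡ 147 (mod 517).
Since 147 ≠ 1, base 4 is a Fermat witness: 517 is composite.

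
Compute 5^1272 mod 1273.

600

5^1 ≡ 5 (mod 1273)
5^2 ≡ 5^2 = 25 ≡ 25 (mod 1273)
5^4 ≡ 25^2 = 625 ≡ 625 (mod 1273)
5^8 ≡ 625^2 = 390625 ≡ 1087 (mod 1273)
5^16 ≡ 1087^2 = 1181569 ≡ 225 (mod 1273)
5^32 ≡ 225^2 = 50625 ≡ 978 (mod 1273)
5^64 ≡ 978^2 = 956484 ≡ 461 (mod 1273)
5^128 ≡ 461^2 = 212521 ≡ 1203 (mod 1273)
5^256 ≡ 1203^2 = 1447209 ≡ 1081 (mod 1273)
5^512 ≡ 1081^2 = 1168561 ≡ 1220 (mod 1273)
5^1024 ≡ 1220^2 = 1488400 ≡ 263 (mod 1273)
1272 = 1024 + 128 + 64 + 32 + 16 + 8 in binary powers of 2.
So 5^1272 ≡ 263 · 1203 · 461 · 978 · 225 · 1087 ≡ 600 (mod 1273).
Since 600 ≠ 1, base 5 is a Fermat witness: 1273 is composite.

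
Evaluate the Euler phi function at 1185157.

Factor: 1185157 = 83 · 109 · 131.
φ(1185157) = (83−1) · (109−1) · (131−1) = 82 · 108 · 130 = 1151280.

1151280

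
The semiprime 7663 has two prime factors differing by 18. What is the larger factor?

Since p = q + 18, we have 7663 = q(q + 18), so q² + 18q − 7663 = 0.
Discriminant: 18² + 4·7663 = 324 + 30652 = 30976; √30976 = 176.
q = (−18 + 176)/2 = 79, and p = q + 18 = 97.
Check: 79 · 97 = 7663.

97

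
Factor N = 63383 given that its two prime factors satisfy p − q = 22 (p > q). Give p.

Since p = q + 22, we have 63383 = q(q + 22), so q² + 22q − 63383 = 0.
Discriminant: 22² + 4·63383 = 484 + 253532 = 254016; √254016 = 504.
q = (−22 + 504)/2 = 241, and p = q + 22 = 263.
Check: 241 · 263 = 63383.

263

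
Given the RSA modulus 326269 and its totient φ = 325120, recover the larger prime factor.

641

φ(n) = (p−1)(q−1) = n − (p+q) + 1, so p + q = 326269 − 325120 + 1 = 1150.
p and q are the roots of t² − 1150t + 326269 = 0.
Discriminant: 1150² − 4·326269 = 1322500 − 1305076 = 17424; √17424 = 132.
q = (1150 − 132)/2 = 509, p = (1150 + 132)/2 = 641.
Check: 509 · 641 = 326269.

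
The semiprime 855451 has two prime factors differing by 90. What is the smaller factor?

881

Since p = q + 90, we have 855451 = q(q + 90), so q² + 90q − 855451 = 0.
Discriminant: 90² + 4·855451 = 8100 + 3421804 = 3429904; √3429904 = 1852.
q = (−90 + 1852)/2 = 881, and p = q + 90 = 971.
Check: 881 · 971 = 855451.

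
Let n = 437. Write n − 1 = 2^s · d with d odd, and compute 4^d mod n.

437 − 1 = 436 = 2^2 · 109, so d = 109.
4^1 ≡ 4 (mod 437)
4^2 ≡ 4^2 = 16 ≡ 16 (mod 437)
4^4 ≡ 16^2 = 256 ≡ 256 (mod 437)
4^8 ≡ 256^2 = 65536 ≡ 423 (mod 437)
4^16 ≡ 423^2 = 178929 ≡ 196 (mod 437)
4^32 ≡ 196^2 = 38416 ≡ 397 (mod 437)
4^64 ≡ 397^2 = 157609 ≡ 289 (mod 437)
109 = 64 + 32 + 8 + 4 + 1 in binary powers of 2.
So 4^109 ≡ 289 · 397 · 423 · 256 · 4 ≡ 213 (mod 437).
Squaring chain: 213 → 358; never reaches −1, so base 4 is a Miller–Rabin witness that 437 is composite.

213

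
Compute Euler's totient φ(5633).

Factor: 5633 = 43 · 131.
φ(5633) = (43−1) · (131−1) = 42 · 130 = 5460.

5460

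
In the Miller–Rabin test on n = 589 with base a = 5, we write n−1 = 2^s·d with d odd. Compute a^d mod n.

125

589 − 1 = 588 = 2^2 · 147, so d = 147.
5^1 ≡ 5 (mod 589)
5^2 ≡ 5^2 = 25 ≡ 25 (mod 589)
5^4 ≡ 25^2 = 625 ≡ 36 (mod 589)
5^8 ≡ 36^2 = 1296 ≡ 118 (mod 589)
5^16 ≡ 118^2 = 13924 ≡ 377 (mod 589)
5^32 ≡ 377^2 = 142129 ≡ 180 (mod 589)
5^64 ≡ 180^2 = 32400 ≡ 5 (mod 589)
5^128 ≡ 5^2 = 25 ≡ 25 (mod 589)
147 = 128 + 16 + 2 + 1 in binary powers of 2.
So 5^147 ≡ 25 · 377 · 25 · 5 ≡ 125 (mod 589).
Squaring chain: 125 → 311; never reaches −1, so base 5 is a Miller–Rabin witness that 589 is composite.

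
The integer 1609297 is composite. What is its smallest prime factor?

29

1609297 is odd.
Digit sum 34, not divisible by 3.
Ends in 7: not divisible by 5.
7: 1609297 = 7·229899 + 4
11: 1609297 = 11·146299 + 8
13: 1609297 = 13·123792 + 1
17: 1609297 = 17·94664 + 9
19: 1609297 = 19·84699 + 16
23: 1609297 = 23·69969 + 10
29: 1609297 = 29·55493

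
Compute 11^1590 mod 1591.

1000

11^1 ≡ 11 (mod 1591)
11^2 ≡ 11^2 = 121 ≡ 121 (mod 1591)
11^4 ≡ 121^2 = 14641 ≡ 322 (mod 1591)
11^8 ≡ 322^2 = 103684 ≡ 269 (mod 1591)
11^16 ≡ 269^2 = 72361 ≡ 766 (mod 1591)
11^32 ≡ 766^2 = 586756 ≡ 1268 (mod 1591)
11^64 ≡ 1268^2 = 1607824 ≡ 914 (mod 1591)
11^128 ≡ 914^2 = 835396 ≡ 121 (mod 1591)
11^256 ≡ 121^2 = 14641 ≡ 322 (mod 1591)
11^512 ≡ 322^2 = 103684 ≡ 269 (mod 1591)
11^1024 ≡ 269^2 = 72361 ≡ 766 (mod 1591)
1590 = 1024 + 512 + 32 + 16 + 4 + 2 in binary powers of 2.
So 11^1590 ≡ 766 · 269 · 1268 · 766 · 322 · 121 ≡ 1000 (mod 1591).
Since 1000 ≠ 1, base 11 is a Fermat witness: 1591 is composite.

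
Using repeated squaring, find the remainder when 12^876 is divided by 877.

12^1 ≡ 12 (mod 877)
12^2 ≡ 12^2 = 144 ≡ 144 (mod 877)
12^4 ≡ 144^2 = 20736 ≡ 565 (mod 877)
12^8 ≡ 565^2 = 319225 ≡ 874 (mod 877)
12^16 ≡ 874^2 = 763876 ≡ 9 (mod 877)
12^32 ≡ 9^2 = 81 ≡ 81 (mod 877)
12^64 ≡ 81^2 = 6561 ≡ 422 (mod 877)
12^128 ≡ 422^2 = 178084 ≡ 53 (mod 877)
12^256 ≡ 53^2 = 2809 ≡ 178 (mod 877)
12^512 ≡ 178^2 = 31684 ≡ 112 (mod 877)
876 = 512 + 256 + 64 + 32 + 8 + 4 in binary powers of 2.
So 12^876 ≡ 112 · 178 · 422 · 81 · 874 · 565 ≡ 1 (mod 877).
Since the result is 1, base 12 gives no evidence that 877 is composite.

1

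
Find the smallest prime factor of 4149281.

4149281 is odd.
Digit sum 29, not divisible by 3.
Ends in 1: not divisible by 5.
7: 4149281 = 7·592754 + 3
11: 4149281 = 11·377207 + 4
13: 4149281 = 13·319175 + 6
17: 4149281 = 17·244075 + 6
19: 4149281 = 19·218383 + 4
23: 4149281 = 23·180403 + 12
29: 4149281 = 29·143078 + 19
31: 4149281 = 31·133847 + 24
37: 4149281 = 37·112142 + 27
41: 4149281 = 41·101201 + 40
43: 4149281 = 43·96494 + 39
47: 4149281 = 47·88282 + 27
53: 4149281 = 53·78288 + 17
59: 4149281 = 59·70326 + 47
61: 4149281 = 61·68021

61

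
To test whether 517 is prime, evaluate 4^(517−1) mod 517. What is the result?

4^1 ≡ 4 (mod 517)
4^2 ≡ 4^2 = 16 ≡ 16 (mod 517)
4^4 ≡ 16^2 = 256 ≡ 256 (mod 517)
4^8 ≡ 256^2 = 65536 ≡ 394 (mod 517)
4^16 ≡ 394^2 = 155236 ≡ 136 (mod 517)
4^32 ≡ 136^2 = 18496 ≡ 401 (mod 517)
4^64 ≡ 401^2 = 160801 ≡ 14 (mod 517)
4^128 ≡ 14^2 = 196 ≡ 196 (mod 517)
4^256 ≡ 196^2 = 38416 ≡ 158 (mod 517)
4^512 ≡ 158^2 = 24964 ≡ 148 (mod 517)
516 = 512 + 4 in binary powers of 2.
So 4^516 ≡ 148 · 256 ≡ 147 (mod 517).
Since 147 ≠ 1, base 4 is a Fermat witness: 517 is composite.

147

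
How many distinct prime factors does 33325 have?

3

33325 = 5^2 · 1333
1333 = 31 · 43
33325 = 5^2 · 31 · 43, which has 3 distinct prime factors.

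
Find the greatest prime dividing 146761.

146761 = 17 · 8633
8633 = 89 · 97
97 is prime.
So 146761 = 17 · 89 · 97; the largest prime factor is 97.

97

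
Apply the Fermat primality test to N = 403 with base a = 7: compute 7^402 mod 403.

7^1 ≡ 7 (mod 403)
7^2 ≡ 7^2 = 49 ≡ 49 (mod 403)
7^4 ≡ 49^2 = 2401 ≡ 386 (mod 403)
7^8 ≡ 386^2 = 148996 ≡ 289 (mod 403)
7^16 ≡ 289^2 = 83521 ≡ 100 (mod 403)
7^32 ≡ 100^2 = 10000 ≡ 328 (mod 403)
7^64 ≡ 328^2 = 107584 ≡ 386 (mod 403)
7^128 ≡ 386^2 = 148996 ≡ 289 (mod 403)
7^256 ≡ 289^2 = 83521 ≡ 100 (mod 403)
402 = 256 + 128 + 16 + 2 in binary powers of 2.
So 7^402 ≡ 100 · 289 · 100 · 49 ≡ 233 (mod 403).
Since 233 ≠ 1, base 7 is a Fermat witness: 403 is composite.

233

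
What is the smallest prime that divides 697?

17

697 is odd.
Digit sum 22, not divisible by 3.
Ends in 7: not divisible by 5.
7: 697 = 7·99 + 4
11: 697 = 11·63 + 4
13: 697 = 13·53 + 8
17: 697 = 17·41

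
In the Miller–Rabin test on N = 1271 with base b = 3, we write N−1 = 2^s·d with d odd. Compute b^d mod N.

1271 − 1 = 1270 = 2^1 · 635, so d = 635.
3^1 ≡ 3 (mod 1271)
3^2 ≡ 3^2 = 9 ≡ 9 (mod 1271)
3^4 ≡ 9^2 = 81 ≡ 81 (mod 1271)
3^8 ≡ 81^2 = 6561 ≡ 206 (mod 1271)
3^16 ≡ 206^2 = 42436 ≡ 493 (mod 1271)
3^32 ≡ 493^2 = 243049 ≡ 288 (mod 1271)
3^64 ≡ 288^2 = 82944 ≡ 329 (mod 1271)
3^128 ≡ 329^2 = 108241 ≡ 206 (mod 1271)
3^256 ≡ 206^2 = 42436 ≡ 493 (mod 1271)
3^512 ≡ 493^2 = 243049 ≡ 288 (mod 1271)
635 = 512 + 64 + 32 + 16 + 8 + 2 + 1 in binary powers of 2.
So 3^635 ≡ 288 · 329 · 288 · 493 · 206 · 9 · 3 ≡ 150 (mod 1271).
Squaring chain: 150; never reaches −1, so base 3 is a Miller–Rabin witness that 1271 is composite.

150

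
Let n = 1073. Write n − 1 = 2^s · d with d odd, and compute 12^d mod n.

1073 − 1 = 1072 = 2^4 · 67, so d = 67.
12^1 ≡ 12 (mod 1073)
12^2 ≡ 12^2 = 144 ≡ 144 (mod 1073)
12^4 ≡ 144^2 = 20736 ≡ 349 (mod 1073)
12^8 ≡ 349^2 = 121801 ≡ 552 (mod 1073)
12^16 ≡ 552^2 = 304704 ≡ 1045 (mod 1073)
12^32 ≡ 1045^2 = 1092025 ≡ 784 (mod 1073)
12^64 ≡ 784^2 = 614656 ≡ 900 (mod 1073)
67 = 64 + 2 + 1 in binary powers of 2.
So 12^67 ≡ 900 · 144 · 12 ≡ 423 (mod 1073).
Squaring chain: 423 → 811 → 1045 → 784; never reaches −1, so base 12 is a Miller–Rabin witness that 1073 is composite.

423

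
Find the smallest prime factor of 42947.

67

42947 is odd.
Digit sum 26, not divisible by 3.
Ends in 7: not divisible by 5.
7: 42947 = 7·6135 + 2
11: 42947 = 11·3904 + 3
13: 42947 = 13·3303 + 8
17: 42947 = 17·2526 + 5
19: 42947 = 19·2260 + 7
23: 42947 = 23·1867 + 6
29: 42947 = 29·1480 + 27
31: 42947 = 31·1385 + 12
37: 42947 = 37·1160 + 27
41: 42947 = 41·1047 + 20
43: 42947 = 43·998 + 33
47: 42947 = 47·913 + 36
53: 42947 = 53·810 + 17
59: 42947 = 59·727 + 54
61: 42947 = 61·704 + 3
67: 42947 = 67·641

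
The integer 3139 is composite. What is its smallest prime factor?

43

3139 is odd.
Digit sum 16, not divisible by 3.
Ends in 9: not divisible by 5.
7: 3139 = 7·448 + 3
11: 3139 = 11·285 + 4
13: 3139 = 13·241 + 6
17: 3139 = 17·184 + 11
19: 3139 = 19·165 + 4
23: 3139 = 23·136 + 11
29: 3139 = 29·108 + 7
31: 3139 = 31·101 + 8
37: 3139 = 37·84 + 31
41: 3139 = 41·76 + 23
43: 3139 = 43·73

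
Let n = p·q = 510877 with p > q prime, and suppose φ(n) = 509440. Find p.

φ(n) = (p−1)(q−1) = n − (p+q) + 1, so p + q = 510877 − 509440 + 1 = 1438.
p and q are the roots of t² − 1438t + 510877 = 0.
Discriminant: 1438² − 4·510877 = 2067844 − 2043508 = 24336; √24336 = 156.
q = (1438 − 156)/2 = 641, p = (1438 + 156)/2 = 797.
Check: 641 · 797 = 510877.

797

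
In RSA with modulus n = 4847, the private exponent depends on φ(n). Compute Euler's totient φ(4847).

4680

Factor: 4847 = 37 · 131.
φ(4847) = (37−1) · (131−1) = 36 · 130 = 4680.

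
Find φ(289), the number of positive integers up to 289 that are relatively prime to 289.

272

Factor: 289 = 17^2.
φ(289) = 17^1·(17−1) = 272.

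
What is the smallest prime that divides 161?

161 is odd.
Digit sum 8, not divisible by 3.
Ends in 1: not divisible by 5.
7: 161 = 7·23

7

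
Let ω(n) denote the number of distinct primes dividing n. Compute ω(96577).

96577 = 13 · 7429
7429 = 17 · 437
437 = 19 · 23
96577 = 13 · 17 · 19 · 23, which has 4 distinct prime factors.

4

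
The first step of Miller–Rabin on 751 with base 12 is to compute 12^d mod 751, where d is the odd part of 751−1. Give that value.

751 − 1 = 750 = 2^1 · 375, so d = 375.
12^1 ≡ 12 (mod 751)
12^2 ≡ 12^2 = 144 ≡ 144 (mod 751)
12^4 ≡ 144^2 = 20736 ≡ 459 (mod 751)
12^8 ≡ 459^2 = 210681 ≡ 401 (mod 751)
12^16 ≡ 401^2 = 160801 ≡ 87 (mod 751)
12^32 ≡ 87^2 = 7569 ≡ 59 (mod 751)
12^64 ≡ 59^2 = 3481 ≡ 477 (mod 751)
12^128 ≡ 477^2 = 227529 ≡ 727 (mod 751)
12^256 ≡ 727^2 = 528529 ≡ 576 (mod 751)
375 = 256 + 64 + 32 + 16 + 4 + 2 + 1 in binary powers of 2.
So 12^375 ≡ 576 · 477 · 59 · 87 · 459 · 144 · 12 ≡ 750 (mod 751).
Since 12^d ≡ 750 (mod 751), base 12 does not prove 751 composite.

750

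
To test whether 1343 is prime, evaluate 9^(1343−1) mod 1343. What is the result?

888

9^1 ≡ 9 (mod 1343)
9^2 ≡ 9^2 = 81 ≡ 81 (mod 1343)
9^4 ≡ 81^2 = 6561 ≡ 1189 (mod 1343)
9^8 ≡ 1189^2 = 1413721 ≡ 885 (mod 1343)
9^16 ≡ 885^2 = 783225 ≡ 256 (mod 1343)
9^32 ≡ 256^2 = 65536 ≡ 1072 (mod 1343)
9^64 ≡ 1072^2 = 1149184 ≡ 919 (mod 1343)
9^128 ≡ 919^2 = 844561 ≡ 1157 (mod 1343)
9^256 ≡ 1157^2 = 1338649 ≡ 1021 (mod 1343)
9^512 ≡ 1021^2 = 1042441 ≡ 273 (mod 1343)
9^1024 ≡ 273^2 = 74529 ≡ 664 (mod 1343)
1342 = 1024 + 256 + 32 + 16 + 8 + 4 + 2 in binary powers of 2.
So 9^1342 ≡ 664 · 1021 · 1072 · 256 · 885 · 1189 · 81 ≡ 888 (mod 1343).
Since 888 ≠ 1, base 9 is a Fermat witness: 1343 is composite.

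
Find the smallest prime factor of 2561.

2561 is odd.
Digit sum 14, not divisible by 3.
Ends in 1: not divisible by 5.
7: 2561 = 7·365 + 6
11: 2561 = 11·232 + 9
13: 2561 = 13·197

13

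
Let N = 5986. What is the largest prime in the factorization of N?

73

5986 = 2 · 2993
2993 = 41 · 73
73 is prime.
So 5986 = 2 · 41 · 73; the largest prime factor is 73.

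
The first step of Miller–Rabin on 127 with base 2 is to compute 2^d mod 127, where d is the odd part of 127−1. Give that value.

1

127 − 1 = 126 = 2^1 · 63, so d = 63.
2^1 ≡ 2 (mod 127)
2^2 ≡ 2^2 = 4 ≡ 4 (mod 127)
2^4 ≡ 4^2 = 16 ≡ 16 (mod 127)
2^8 ≡ 16^2 = 256 ≡ 2 (mod 127)
2^16 ≡ 2^2 = 4 ≡ 4 (mod 127)
2^32 ≡ 4^2 = 16 ≡ 16 (mod 127)
63 = 32 + 16 + 8 + 4 + 2 + 1 in binary powers of 2.
So 2^63 ≡ 16 · 4 · 2 · 16 · 4 · 2 ≡ 1 (mod 127).
Since 2^d ≡ 1 (mod 127), base 2 does not prove 127 composite.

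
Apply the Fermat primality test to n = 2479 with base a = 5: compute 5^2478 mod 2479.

5^1 ≡ 5 (mod 2479)
5^2 ≡ 5^2 = 25 ≡ 25 (mod 2479)
5^4 ≡ 25^2 = 625 ≡ 625 (mod 2479)
5^8 ≡ 625^2 = 390625 ≡ 1422 (mod 2479)
5^16 ≡ 1422^2 = 2022084 ≡ 1699 (mod 2479)
5^32 ≡ 1699^2 = 2886601 ≡ 1045 (mod 2479)
5^64 ≡ 1045^2 = 1092025 ≡ 1265 (mod 2479)
5^128 ≡ 1265^2 = 1600225 ≡ 1270 (mod 2479)
5^256 ≡ 1270^2 = 1612900 ≡ 1550 (mod 2479)
5^512 ≡ 1550^2 = 2402500 ≡ 349 (mod 2479)
5^1024 ≡ 349^2 = 121801 ≡ 330 (mod 2479)
5^2048 ≡ 330^2 = 108900 ≡ 2303 (mod 2479)
2478 = 2048 + 256 + 128 + 32 + 8 + 4 + 2 in binary powers of 2.
So 5^2478 ≡ 2303 · 1550 · 1270 · 1045 · 1422 · 625 · 25 ≡ 545 (mod 2479).
Since 545 ≠ 1, base 5 is a Fermat witness: 2479 is composite.

545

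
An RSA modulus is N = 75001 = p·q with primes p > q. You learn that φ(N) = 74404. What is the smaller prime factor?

179

φ(n) = (p−1)(q−1) = n − (p+q) + 1, so p + q = 75001 − 74404 + 1 = 598.
p and q are the roots of t² − 598t + 75001 = 0.
Discriminant: 598² − 4·75001 = 357604 − 300004 = 57600; √57600 = 240.
q = (598 − 240)/2 = 179, p = (598 + 240)/2 = 419.
Check: 179 · 419 = 75001.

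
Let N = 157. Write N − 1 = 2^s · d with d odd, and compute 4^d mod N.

156

157 − 1 = 156 = 2^2 · 39, so d = 39.
4^1 ≡ 4 (mod 157)
4^2 ≡ 4^2 = 16 ≡ 16 (mod 157)
4^4 ≡ 16^2 = 256 ≡ 99 (mod 157)
4^8 ≡ 99^2 = 9801 ≡ 67 (mod 157)
4^16 ≡ 67^2 = 4489 ≡ 93 (mod 157)
4^32 ≡ 93^2 = 8649 ≡ 14 (mod 157)
39 = 32 + 4 + 2 + 1 in binary powers of 2.
So 4^39 ≡ 14 · 99 · 16 · 4 ≡ 156 (mod 157).
Since 4^d ≡ 156 (mod 157), base 4 does not prove 157 composite.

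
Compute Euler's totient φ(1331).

1210

Factor: 1331 = 11^3.
φ(1331) = 11^2·(11−1) = 1210.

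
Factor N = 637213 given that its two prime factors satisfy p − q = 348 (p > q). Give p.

Since p = q + 348, we have 637213 = q(q + 348), so q² + 348q − 637213 = 0.
Discriminant: 348² + 4·637213 = 121104 + 2548852 = 2669956; √2669956 = 1634.
q = (−348 + 1634)/2 = 643, and p = q + 348 = 991.
Check: 643 · 991 = 637213.

991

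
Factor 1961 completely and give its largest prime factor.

1961 = 37 · 53
53 is prime.
So 1961 = 37 · 53; the largest prime factor is 53.

53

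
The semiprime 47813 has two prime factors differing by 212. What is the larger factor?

Since p = q + 212, we have 47813 = q(q + 212), so q² + 212q − 47813 = 0.
Discriminant: 212² + 4·47813 = 44944 + 191252 = 236196; √236196 = 486.
q = (−212 + 486)/2 = 137, and p = q + 212 = 349.
Check: 137 · 349 = 47813.

349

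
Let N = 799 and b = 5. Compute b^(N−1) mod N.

440

5^1 ≡ 5 (mod 799)
5^2 ≡ 5^2 = 25 ≡ 25 (mod 799)
5^4 ≡ 25^2 = 625 ≡ 625 (mod 799)
5^8 ≡ 625^2 = 390625 ≡ 713 (mod 799)
5^16 ≡ 713^2 = 508369 ≡ 205 (mod 799)
5^32 ≡ 205^2 = 42025 ≡ 477 (mod 799)
5^64 ≡ 477^2 = 227529 ≡ 613 (mod 799)
5^128 ≡ 613^2 = 375769 ≡ 239 (mod 799)
5^256 ≡ 239^2 = 57121 ≡ 392 (mod 799)
5^512 ≡ 392^2 = 153664 ≡ 256 (mod 799)
798 = 512 + 256 + 16 + 8 + 4 + 2 in binary powers of 2.
So 5^798 ≡ 256 · 392 · 205 · 713 · 625 · 25 ≡ 440 (mod 799).
Since 440 ≠ 1, base 5 is a Fermat witness: 799 is composite.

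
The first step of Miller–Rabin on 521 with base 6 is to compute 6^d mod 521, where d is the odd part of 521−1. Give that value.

478

521 − 1 = 520 = 2^3 · 65, so d = 65.
6^1 ≡ 6 (mod 521)
6^2 ≡ 6^2 = 36 ≡ 36 (mod 521)
6^4 ≡ 36^2 = 1296 ≡ 254 (mod 521)
6^8 ≡ 254^2 = 64516 ≡ 433 (mod 521)
6^16 ≡ 433^2 = 187489 ≡ 450 (mod 521)
6^32 ≡ 450^2 = 202500 ≡ 352 (mod 521)
6^64 ≡ 352^2 = 123904 ≡ 427 (mod 521)
65 = 64 + 1 in binary powers of 2.
So 6^65 ≡ 427 · 6 ≡ 478 (mod 521).
Squaring chain: 478 → 286 → 520; reaches −1, so base 6 does not prove 521 composite.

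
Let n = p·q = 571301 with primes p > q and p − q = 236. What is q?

647

Since p = q + 236, we have 571301 = q(q + 236), so q² + 236q − 571301 = 0.
Discriminant: 236² + 4·571301 = 55696 + 2285204 = 2340900; √2340900 = 1530.
q = (−236 + 1530)/2 = 647, and p = q + 236 = 883.
Check: 647 · 883 = 571301.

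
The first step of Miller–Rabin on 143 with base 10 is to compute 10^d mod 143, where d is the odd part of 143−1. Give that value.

43

143 − 1 = 142 = 2^1 · 71, so d = 71.
10^1 ≡ 10 (mod 143)
10^2 ≡ 10^2 = 100 ≡ 100 (mod 143)
10^4 ≡ 100^2 = 10000 ≡ 133 (mod 143)
10^8 ≡ 133^2 = 17689 ≡ 100 (mod 143)
10^16 ≡ 100^2 = 10000 ≡ 133 (mod 143)
10^32 ≡ 133^2 = 17689 ≡ 100 (mod 143)
10^64 ≡ 100^2 = 10000 ≡ 133 (mod 143)
71 = 64 + 4 + 2 + 1 in binary powers of 2.
So 10^71 ≡ 133 · 133 · 100 · 10 ≡ 43 (mod 143).
Squaring chain: 43; never reaches −1, so base 10 is a Miller–Rabin witness that 143 is composite.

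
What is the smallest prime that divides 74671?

89

74671 is odd.
Digit sum 25, not divisible by 3.
Ends in 1: not divisible by 5.
7: 74671 = 7·10667 + 2
11: 74671 = 11·6788 + 3
13: 74671 = 13·5743 + 12
17: 74671 = 17·4392 + 7
19: 74671 = 19·3930 + 1
23: 74671 = 23·3246 + 13
29: 74671 = 29·2574 + 25
31: 74671 = 31·2408 + 23
37: 74671 = 37·2018 + 5
41: 74671 = 41·1821 + 10
43: 74671 = 43·1736 + 23
47: 74671 = 47·1588 + 35
53: 74671 = 53·1408 + 47
59: 74671 = 59·1265 + 36
61: 74671 = 61·1224 + 7
67: 74671 = 67·1114 + 33
71: 74671 = 71·1051 + 50
73: 74671 = 73·1022 + 65
79: 74671 = 79·945 + 16
83: 74671 = 83·899 + 54
89: 74671 = 89·839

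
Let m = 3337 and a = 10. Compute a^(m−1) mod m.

10^1 ≡ 10 (mod 3337)
10^2 ≡ 10^2 = 100 ≡ 100 (mod 3337)
10^4 ≡ 100^2 = 10000 ≡ 3326 (mod 3337)
10^8 ≡ 3326^2 = 11062276 ≡ 121 (mod 3337)
10^16 ≡ 121^2 = 14641 ≡ 1293 (mod 3337)
10^32 ≡ 1293^2 = 1671849 ≡ 12 (mod 3337)
10^64 ≡ 12^2 = 144 ≡ 144 (mod 3337)
10^128 ≡ 144^2 = 20736 ≡ 714 (mod 3337)
10^256 ≡ 714^2 = 509796 ≡ 2572 (mod 3337)
10^512 ≡ 2572^2 = 6615184 ≡ 1250 (mod 3337)
10^1024 ≡ 1250^2 = 1562500 ≡ 784 (mod 3337)
10^2048 ≡ 784^2 = 614656 ≡ 648 (mod 3337)
3336 = 2048 + 1024 + 256 + 8 in binary powers of 2.
So 10^3336 ≡ 648 · 784 · 2572 · 121 ≡ 2998 (mod 3337).
Since 2998 ≠ 1, base 10 is a Fermat witness: 3337 is composite.

2998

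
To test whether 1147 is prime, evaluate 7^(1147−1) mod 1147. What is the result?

1120

7^1 ≡ 7 (mod 1147)
7^2 ≡ 7^2 = 49 ≡ 49 (mod 1147)
7^4 ≡ 49^2 = 2401 ≡ 107 (mod 1147)
7^8 ≡ 107^2 = 11449 ≡ 1126 (mod 1147)
7^16 ≡ 1126^2 = 1267876 ≡ 441 (mod 1147)
7^32 ≡ 441^2 = 194481 ≡ 638 (mod 1147)
7^64 ≡ 638^2 = 407044 ≡ 1006 (mod 1147)
7^128 ≡ 1006^2 = 1012036 ≡ 382 (mod 1147)
7^256 ≡ 382^2 = 145924 ≡ 255 (mod 1147)
7^512 ≡ 255^2 = 65025 ≡ 793 (mod 1147)
7^1024 ≡ 793^2 = 628849 ≡ 293 (mod 1147)
1146 = 1024 + 64 + 32 + 16 + 8 + 2 in binary powers of 2.
So 7^1146 ≡ 293 · 1006 · 638 · 441 · 1126 · 49 ≡ 1120 (mod 1147).
Since 1120 ≠ 1, base 7 is a Fermat witness: 1147 is composite.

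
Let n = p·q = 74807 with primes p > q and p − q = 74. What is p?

Since p = q + 74, we have 74807 = q(q + 74), so q² + 74q − 74807 = 0.
Discriminant: 74² + 4·74807 = 5476 + 299228 = 304704; √304704 = 552.
q = (−74 + 552)/2 = 239, and p = q + 74 = 313.
Check: 239 · 313 = 74807.

313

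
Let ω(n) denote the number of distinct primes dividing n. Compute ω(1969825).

1969825 = 5^2 · 78793
78793 = 11 · 7163
7163 = 13 · 551
551 = 19 · 29
1969825 = 5^2 · 11 · 13 · 19 · 29, which has 5 distinct prime factors.

5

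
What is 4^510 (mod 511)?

8

4^1 ≡ 4 (mod 511)
4^2 ≡ 4^2 = 16 ≡ 16 (mod 511)
4^4 ≡ 16^2 = 256 ≡ 256 (mod 511)
4^8 ≡ 256^2 = 65536 ≡ 128 (mod 511)
4^16 ≡ 128^2 = 16384 ≡ 32 (mod 511)
4^32 ≡ 32^2 = 1024 ≡ 2 (mod 511)
4^64 ≡ 2^2 = 4 ≡ 4 (mod 511)
4^128 ≡ 4^2 = 16 ≡ 16 (mod 511)
4^256 ≡ 16^2 = 256 ≡ 256 (mod 511)
510 = 256 + 128 + 64 + 32 + 16 + 8 + 4 + 2 in binary powers of 2.
So 4^510 ≡ 256 · 16 · 4 · 2 · 32 · 128 · 256 · 16 ≡ 8 (mod 511).
Since 8 ≠ 1, base 4 is a Fermat witness: 511 is composite.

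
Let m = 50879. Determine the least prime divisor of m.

50879 is odd.
Digit sum 29, not divisible by 3.
Ends in 9: not divisible by 5.
7: 50879 = 7·7268 + 3
11: 50879 = 11·4625 + 4
13: 50879 = 13·3913 + 10
17: 50879 = 17·2992 + 15
19: 50879 = 19·2677 + 16
23: 50879 = 23·2212 + 3
29: 50879 = 29·1754 + 13
31: 50879 = 31·1641 + 8
37: 50879 = 37·1375 + 4
41: 50879 = 41·1240 + 39
43: 50879 = 43·1183 + 10
47: 50879 = 47·1082 + 25
53: 50879 = 53·959 + 52
59: 50879 = 59·862 + 21
61: 50879 = 61·834 + 5
67: 50879 = 67·759 + 26
71: 50879 = 71·716 + 43
73: 50879 = 73·696 + 71
79: 50879 = 79·644 + 3
83: 50879 = 83·613

83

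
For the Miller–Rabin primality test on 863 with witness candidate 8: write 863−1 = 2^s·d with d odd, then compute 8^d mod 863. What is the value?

863 − 1 = 862 = 2^1 · 431, so d = 431.
8^1 ≡ 8 (mod 863)
8^2 ≡ 8^2 = 64 ≡ 64 (mod 863)
8^4 ≡ 64^2 = 4096 ≡ 644 (mod 863)
8^8 ≡ 644^2 = 414736 ≡ 496 (mod 863)
8^16 ≡ 496^2 = 246016 ≡ 61 (mod 863)
8^32 ≡ 61^2 = 3721 ≡ 269 (mod 863)
8^64 ≡ 269^2 = 72361 ≡ 732 (mod 863)
8^128 ≡ 732^2 = 535824 ≡ 764 (mod 863)
8^256 ≡ 764^2 = 583696 ≡ 308 (mod 863)
431 = 256 + 128 + 32 + 8 + 4 + 2 + 1 in binary powers of 2.
So 8^431 ≡ 308 · 764 · 269 · 496 · 644 · 64 · 8 ≡ 1 (mod 863).
Since 8^d ≡ 1 (mod 863), base 8 does not prove 863 composite.

1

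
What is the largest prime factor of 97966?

97966 = 2 · 48983
48983 = 11 · 4453
4453 = 61 · 73
73 is prime.
So 97966 = 2 · 11 · 61 · 73; the largest prime factor is 73.

73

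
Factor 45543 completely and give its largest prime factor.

47

45543 = 3 · 15181
15181 = 17 · 893
893 = 19 · 47
47 is prime.
So 45543 = 3 · 17 · 19 · 47; the largest prime factor is 47.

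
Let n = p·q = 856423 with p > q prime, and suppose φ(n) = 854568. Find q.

φ(n) = (p−1)(q−1) = n − (p+q) + 1, so p + q = 856423 − 854568 + 1 = 1856.
p and q are the roots of t² − 1856t + 856423 = 0.
Discriminant: 1856² − 4·856423 = 3444736 − 3425692 = 19044; √19044 = 138.
q = (1856 − 138)/2 = 859, p = (1856 + 138)/2 = 997.
Check: 859 · 997 = 856423.

859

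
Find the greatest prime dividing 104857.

97

104857 = 23 · 4559
4559 = 47 · 97
97 is prime.
So 104857 = 23 · 47 · 97; the largest prime factor is 97.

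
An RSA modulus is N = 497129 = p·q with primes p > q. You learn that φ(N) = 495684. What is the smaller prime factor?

φ(n) = (p−1)(q−1) = n − (p+q) + 1, so p + q = 497129 − 495684 + 1 = 1446.
p and q are the roots of t² − 1446t + 497129 = 0.
Discriminant: 1446² − 4·497129 = 2090916 − 1988516 = 102400; √102400 = 320.
q = (1446 − 320)/2 = 563, p = (1446 + 320)/2 = 883.
Check: 563 · 883 = 497129.

563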